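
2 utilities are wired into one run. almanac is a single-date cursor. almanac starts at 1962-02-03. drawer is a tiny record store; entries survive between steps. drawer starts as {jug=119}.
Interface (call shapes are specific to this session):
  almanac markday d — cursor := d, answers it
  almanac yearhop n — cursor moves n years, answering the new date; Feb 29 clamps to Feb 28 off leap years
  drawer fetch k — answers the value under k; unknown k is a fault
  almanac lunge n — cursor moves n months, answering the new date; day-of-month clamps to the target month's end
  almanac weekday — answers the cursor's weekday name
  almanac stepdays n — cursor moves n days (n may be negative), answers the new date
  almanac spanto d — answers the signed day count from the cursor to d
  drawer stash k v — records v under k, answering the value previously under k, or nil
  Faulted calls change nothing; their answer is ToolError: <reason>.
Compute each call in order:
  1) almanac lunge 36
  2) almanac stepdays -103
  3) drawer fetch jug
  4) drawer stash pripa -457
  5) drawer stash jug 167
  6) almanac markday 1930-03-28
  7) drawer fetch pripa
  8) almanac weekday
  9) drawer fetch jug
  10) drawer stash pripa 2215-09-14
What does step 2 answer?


$ almanac lunge n→36
= 1965-02-03
$ almanac stepdays n→-103
= 1964-10-23
$ drawer fetch k→jug
= 119
$ drawer stash k→pripa v→-457
= nil
$ drawer stash k→jug v→167
= 119
$ almanac markday d→1930-03-28
= 1930-03-28
$ drawer fetch k→pripa
= -457
$ almanac weekday
= Friday
$ drawer fetch k→jug
= 167
$ drawer stash k→pripa v→2215-09-14
= -457

Answer: 1964-10-23


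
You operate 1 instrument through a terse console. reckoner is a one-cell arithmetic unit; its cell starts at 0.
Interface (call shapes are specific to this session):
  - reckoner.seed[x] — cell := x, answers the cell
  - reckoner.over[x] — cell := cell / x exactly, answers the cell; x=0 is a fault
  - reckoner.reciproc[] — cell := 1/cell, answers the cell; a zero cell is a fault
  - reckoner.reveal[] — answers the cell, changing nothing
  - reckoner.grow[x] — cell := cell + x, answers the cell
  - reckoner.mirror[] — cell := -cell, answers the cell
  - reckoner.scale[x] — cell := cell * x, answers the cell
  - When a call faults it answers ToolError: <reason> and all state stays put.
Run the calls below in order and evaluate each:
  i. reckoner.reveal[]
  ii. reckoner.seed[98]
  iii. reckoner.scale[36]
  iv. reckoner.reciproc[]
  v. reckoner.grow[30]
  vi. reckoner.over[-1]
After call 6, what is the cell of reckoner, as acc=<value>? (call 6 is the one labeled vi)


Answer: acc=-105841/3528

Derivation:
==> reveal()
<== 0
==> seed(x='98')
<== 98
==> scale(x='36')
<== 3528
==> reciproc()
<== 1/3528
==> grow(x='30')
<== 105841/3528
==> over(x='-1')
<== -105841/3528


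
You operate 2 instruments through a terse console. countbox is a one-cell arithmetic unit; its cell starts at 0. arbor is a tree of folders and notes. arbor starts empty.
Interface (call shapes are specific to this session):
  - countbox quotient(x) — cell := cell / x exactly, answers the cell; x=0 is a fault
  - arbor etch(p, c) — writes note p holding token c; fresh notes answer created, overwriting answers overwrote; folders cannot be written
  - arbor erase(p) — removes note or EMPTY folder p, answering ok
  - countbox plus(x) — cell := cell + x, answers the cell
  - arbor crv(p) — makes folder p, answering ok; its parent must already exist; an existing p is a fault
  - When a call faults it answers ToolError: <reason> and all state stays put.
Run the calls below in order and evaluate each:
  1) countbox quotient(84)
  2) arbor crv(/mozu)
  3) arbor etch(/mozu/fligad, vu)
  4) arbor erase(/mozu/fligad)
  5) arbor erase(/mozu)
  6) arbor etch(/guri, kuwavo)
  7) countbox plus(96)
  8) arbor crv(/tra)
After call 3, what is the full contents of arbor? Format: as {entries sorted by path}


Answer: {mozu/, mozu/fligad=vu}

Derivation:
Invoking countbox quotient with x→84, and observe 0.
I use arbor crv with p→/mozu, giving ok.
Now I run arbor etch with p→/mozu/fligad, c→vu, → created.
I invoke arbor erase with p→/mozu/fligad, yielding ok.
Next I call arbor erase with p→/mozu: ok.
I try arbor etch with p→/guri, c→kuwavo, → created.
Now I run countbox plus with x→96, and observe 96.
Now I run arbor crv with p→/tra, and see ok.


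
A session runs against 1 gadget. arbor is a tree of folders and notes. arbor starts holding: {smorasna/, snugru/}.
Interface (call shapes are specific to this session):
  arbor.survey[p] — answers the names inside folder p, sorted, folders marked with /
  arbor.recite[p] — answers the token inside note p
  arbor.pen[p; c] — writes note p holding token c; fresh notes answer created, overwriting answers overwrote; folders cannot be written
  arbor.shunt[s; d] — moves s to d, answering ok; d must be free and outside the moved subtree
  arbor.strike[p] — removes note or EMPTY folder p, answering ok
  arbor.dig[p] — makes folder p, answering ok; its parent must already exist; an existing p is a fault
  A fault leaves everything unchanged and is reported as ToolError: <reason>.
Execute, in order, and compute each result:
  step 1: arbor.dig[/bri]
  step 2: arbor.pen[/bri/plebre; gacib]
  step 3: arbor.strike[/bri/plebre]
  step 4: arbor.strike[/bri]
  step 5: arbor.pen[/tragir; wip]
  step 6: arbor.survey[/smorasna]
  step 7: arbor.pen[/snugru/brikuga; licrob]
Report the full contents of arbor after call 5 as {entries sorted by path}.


Answer: {smorasna/, snugru/, tragir=wip}

Derivation:
[in] arbor.dig p→/bri
[out] ok
[in] arbor.pen p→/bri/plebre c→gacib
[out] created
[in] arbor.strike p→/bri/plebre
[out] ok
[in] arbor.strike p→/bri
[out] ok
[in] arbor.pen p→/tragir c→wip
[out] created
[in] arbor.survey p→/smorasna
[out] []
[in] arbor.pen p→/snugru/brikuga c→licrob
[out] created


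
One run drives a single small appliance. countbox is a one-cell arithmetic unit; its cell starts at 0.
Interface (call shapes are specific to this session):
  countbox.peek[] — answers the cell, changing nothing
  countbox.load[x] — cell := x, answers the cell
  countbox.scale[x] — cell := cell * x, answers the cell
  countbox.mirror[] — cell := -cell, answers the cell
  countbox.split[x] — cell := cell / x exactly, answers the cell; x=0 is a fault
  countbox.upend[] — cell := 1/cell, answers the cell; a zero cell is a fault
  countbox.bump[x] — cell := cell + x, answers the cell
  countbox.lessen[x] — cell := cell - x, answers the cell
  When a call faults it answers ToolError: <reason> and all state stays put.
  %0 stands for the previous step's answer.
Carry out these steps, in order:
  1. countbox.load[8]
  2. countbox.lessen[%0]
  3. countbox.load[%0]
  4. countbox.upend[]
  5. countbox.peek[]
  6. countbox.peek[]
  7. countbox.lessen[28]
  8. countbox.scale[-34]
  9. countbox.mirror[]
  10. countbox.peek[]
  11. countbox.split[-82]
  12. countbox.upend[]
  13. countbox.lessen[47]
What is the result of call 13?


Answer: -22331/476

Derivation:
I call countbox.load on x='8', — result: 8.
Now I run countbox.lessen on x='%0', yielding 0.
Invoking countbox.load on x='%0', — result: 0.
Calling countbox.upend(), → ToolError: reciprocal of zero.
I invoke countbox.peek: 0.
I try countbox.peek, and observe 0.
Invoking countbox.lessen on x='28', → -28.
I use countbox.scale on x='-34', and get 952.
I use countbox.mirror(), giving -952.
I run countbox.peek(), yielding -952.
I run countbox.split on x='-82', and observe 476/41.
Invoking countbox.upend(), — result: 41/476.
I call countbox.lessen on x='47', which returns -22331/476.


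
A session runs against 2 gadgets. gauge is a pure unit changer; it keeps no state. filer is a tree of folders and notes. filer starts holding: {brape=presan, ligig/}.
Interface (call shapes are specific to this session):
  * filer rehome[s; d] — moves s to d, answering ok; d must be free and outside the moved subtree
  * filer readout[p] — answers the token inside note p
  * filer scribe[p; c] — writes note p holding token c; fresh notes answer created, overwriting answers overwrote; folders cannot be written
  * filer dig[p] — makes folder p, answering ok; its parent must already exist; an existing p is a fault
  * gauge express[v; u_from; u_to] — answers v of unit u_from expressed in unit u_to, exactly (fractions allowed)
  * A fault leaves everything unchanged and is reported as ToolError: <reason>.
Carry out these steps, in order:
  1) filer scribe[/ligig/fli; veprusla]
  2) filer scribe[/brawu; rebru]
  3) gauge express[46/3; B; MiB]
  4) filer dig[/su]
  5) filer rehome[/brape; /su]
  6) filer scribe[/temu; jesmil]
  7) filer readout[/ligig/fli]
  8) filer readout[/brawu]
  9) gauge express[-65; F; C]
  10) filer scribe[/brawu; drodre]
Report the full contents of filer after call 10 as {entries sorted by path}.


Answer: {brape=presan, brawu=drodre, ligig/, ligig/fli=veprusla, su/, temu=jesmil}

Derivation:
> filer scribe /ligig/fli veprusla
= created
> filer scribe /brawu rebru
= created
> gauge express 46/3 B MiB
= 23/1572864
> filer dig /su
= ok
> filer rehome /brape /su
= ToolError: exists
> filer scribe /temu jesmil
= created
> filer readout /ligig/fli
= veprusla
> filer readout /brawu
= rebru
> gauge express -65 F C
= -485/9
> filer scribe /brawu drodre
= overwrote


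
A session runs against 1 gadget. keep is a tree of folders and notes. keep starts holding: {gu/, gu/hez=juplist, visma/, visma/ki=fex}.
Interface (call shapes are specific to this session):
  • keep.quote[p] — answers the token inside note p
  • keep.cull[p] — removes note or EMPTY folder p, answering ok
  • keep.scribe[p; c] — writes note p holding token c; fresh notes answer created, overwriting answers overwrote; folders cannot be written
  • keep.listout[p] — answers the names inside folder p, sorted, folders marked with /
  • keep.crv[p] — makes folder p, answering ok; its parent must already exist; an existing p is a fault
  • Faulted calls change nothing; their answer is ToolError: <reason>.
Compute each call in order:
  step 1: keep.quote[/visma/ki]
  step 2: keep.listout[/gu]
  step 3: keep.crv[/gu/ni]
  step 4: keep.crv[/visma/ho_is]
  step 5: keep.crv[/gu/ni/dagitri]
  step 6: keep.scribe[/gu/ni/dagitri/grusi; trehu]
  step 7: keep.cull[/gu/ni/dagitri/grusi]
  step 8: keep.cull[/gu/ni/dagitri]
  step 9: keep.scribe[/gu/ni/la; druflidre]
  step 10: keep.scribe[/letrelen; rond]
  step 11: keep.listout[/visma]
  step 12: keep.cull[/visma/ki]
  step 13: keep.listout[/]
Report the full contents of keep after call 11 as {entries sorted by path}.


Using keep.quote with p→/visma/ki: fex.
I invoke keep.listout with p→/gu, giving [hez].
I try keep.crv with p→/gu/ni, yielding ok.
I use keep.crv with p→/visma/ho_is, and observe ok.
Using keep.crv with p→/gu/ni/dagitri, which returns ok.
Next I call keep.scribe with p→/gu/ni/dagitri/grusi, c→trehu, — result: created.
I invoke keep.cull with p→/gu/ni/dagitri/grusi, and get ok.
I call keep.cull with p→/gu/ni/dagitri, giving ok.
Then keep.scribe with p→/gu/ni/la, c→druflidre, → created.
Using keep.scribe with p→/letrelen, c→rond, and get created.
Next I call keep.listout with p→/visma, → [ho_is/, ki].
Now I run keep.cull with p→/visma/ki, yielding ok.
Using keep.listout with p→/, and see [gu/, letrelen, visma/].

Answer: {gu/, gu/hez=juplist, gu/ni/, gu/ni/la=druflidre, letrelen=rond, visma/, visma/ho_is/, visma/ki=fex}


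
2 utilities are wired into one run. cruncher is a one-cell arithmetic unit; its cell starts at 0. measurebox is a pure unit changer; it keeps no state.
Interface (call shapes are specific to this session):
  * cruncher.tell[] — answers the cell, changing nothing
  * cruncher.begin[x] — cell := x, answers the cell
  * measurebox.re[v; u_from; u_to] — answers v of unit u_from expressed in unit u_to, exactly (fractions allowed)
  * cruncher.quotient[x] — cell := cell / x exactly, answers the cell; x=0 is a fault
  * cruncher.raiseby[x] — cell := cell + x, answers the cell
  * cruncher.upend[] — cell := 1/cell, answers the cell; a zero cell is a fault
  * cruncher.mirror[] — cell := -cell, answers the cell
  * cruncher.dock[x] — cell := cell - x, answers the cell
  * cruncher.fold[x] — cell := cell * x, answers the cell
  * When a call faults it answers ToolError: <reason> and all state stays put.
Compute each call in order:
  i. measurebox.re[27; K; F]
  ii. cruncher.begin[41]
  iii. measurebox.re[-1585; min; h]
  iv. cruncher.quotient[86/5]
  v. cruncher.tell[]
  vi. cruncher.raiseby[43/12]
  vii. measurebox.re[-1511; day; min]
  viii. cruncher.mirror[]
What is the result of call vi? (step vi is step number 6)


Calling measurebox.re on 27, K, F, — result: -41107/100.
Using cruncher.begin on 41, which returns 41.
I call measurebox.re on -1585, min, h: -317/12.
I try cruncher.quotient on 86/5, giving 205/86.
I invoke cruncher.tell(), and get 205/86.
I use cruncher.raiseby on 43/12, which returns 3079/516.
Calling measurebox.re on -1511, day, min, → -2175840.
Next I call cruncher.mirror, and see -3079/516.

Answer: 3079/516


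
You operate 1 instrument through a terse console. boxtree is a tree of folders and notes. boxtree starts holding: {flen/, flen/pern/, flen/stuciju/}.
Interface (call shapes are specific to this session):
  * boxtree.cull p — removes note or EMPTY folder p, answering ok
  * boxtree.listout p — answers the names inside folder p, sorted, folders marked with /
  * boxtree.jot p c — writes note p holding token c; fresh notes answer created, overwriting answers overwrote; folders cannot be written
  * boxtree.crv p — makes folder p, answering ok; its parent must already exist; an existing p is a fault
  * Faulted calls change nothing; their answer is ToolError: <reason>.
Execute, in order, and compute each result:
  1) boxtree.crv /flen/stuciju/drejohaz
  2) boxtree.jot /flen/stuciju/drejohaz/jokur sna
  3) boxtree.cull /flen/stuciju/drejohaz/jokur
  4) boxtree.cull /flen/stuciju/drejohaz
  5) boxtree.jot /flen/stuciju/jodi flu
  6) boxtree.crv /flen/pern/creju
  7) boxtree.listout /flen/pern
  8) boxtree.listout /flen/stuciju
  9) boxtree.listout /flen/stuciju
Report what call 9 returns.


% crv /flen/stuciju/drejohaz
[out] ok
% jot /flen/stuciju/drejohaz/jokur sna
[out] created
% cull /flen/stuciju/drejohaz/jokur
[out] ok
% cull /flen/stuciju/drejohaz
[out] ok
% jot /flen/stuciju/jodi flu
[out] created
% crv /flen/pern/creju
[out] ok
% listout /flen/pern
[out] [creju/]
% listout /flen/stuciju
[out] [jodi]
% listout /flen/stuciju
[out] [jodi]

Answer: [jodi]


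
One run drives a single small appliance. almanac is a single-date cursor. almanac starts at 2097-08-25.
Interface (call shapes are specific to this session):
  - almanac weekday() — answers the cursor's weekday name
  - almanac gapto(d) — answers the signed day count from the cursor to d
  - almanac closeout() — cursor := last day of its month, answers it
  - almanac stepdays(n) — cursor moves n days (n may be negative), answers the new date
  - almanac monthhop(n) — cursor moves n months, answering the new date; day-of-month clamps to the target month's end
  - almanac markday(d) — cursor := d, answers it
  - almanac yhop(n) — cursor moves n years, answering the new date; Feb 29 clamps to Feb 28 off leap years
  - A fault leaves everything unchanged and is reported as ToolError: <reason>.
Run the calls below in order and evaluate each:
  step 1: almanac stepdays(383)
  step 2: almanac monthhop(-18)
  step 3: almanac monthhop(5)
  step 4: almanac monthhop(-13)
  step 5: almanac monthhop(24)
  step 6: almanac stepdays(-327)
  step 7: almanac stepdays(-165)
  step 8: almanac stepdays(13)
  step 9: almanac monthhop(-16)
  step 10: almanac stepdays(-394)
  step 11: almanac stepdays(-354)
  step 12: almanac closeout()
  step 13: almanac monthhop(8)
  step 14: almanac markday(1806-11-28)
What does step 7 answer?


Answer: 2097-03-07

Derivation:
Act: almanac stepdays[n=383]
Obs: 2098-09-12
Act: almanac monthhop[n=-18]
Obs: 2097-03-12
Act: almanac monthhop[n=5]
Obs: 2097-08-12
Act: almanac monthhop[n=-13]
Obs: 2096-07-12
Act: almanac monthhop[n=24]
Obs: 2098-07-12
Act: almanac stepdays[n=-327]
Obs: 2097-08-19
Act: almanac stepdays[n=-165]
Obs: 2097-03-07
Act: almanac stepdays[n=13]
Obs: 2097-03-20
Act: almanac monthhop[n=-16]
Obs: 2095-11-20
Act: almanac stepdays[n=-394]
Obs: 2094-10-22
Act: almanac stepdays[n=-354]
Obs: 2093-11-02
Act: almanac closeout[]
Obs: 2093-11-30
Act: almanac monthhop[n=8]
Obs: 2094-07-30
Act: almanac markday[d=1806-11-28]
Obs: 1806-11-28


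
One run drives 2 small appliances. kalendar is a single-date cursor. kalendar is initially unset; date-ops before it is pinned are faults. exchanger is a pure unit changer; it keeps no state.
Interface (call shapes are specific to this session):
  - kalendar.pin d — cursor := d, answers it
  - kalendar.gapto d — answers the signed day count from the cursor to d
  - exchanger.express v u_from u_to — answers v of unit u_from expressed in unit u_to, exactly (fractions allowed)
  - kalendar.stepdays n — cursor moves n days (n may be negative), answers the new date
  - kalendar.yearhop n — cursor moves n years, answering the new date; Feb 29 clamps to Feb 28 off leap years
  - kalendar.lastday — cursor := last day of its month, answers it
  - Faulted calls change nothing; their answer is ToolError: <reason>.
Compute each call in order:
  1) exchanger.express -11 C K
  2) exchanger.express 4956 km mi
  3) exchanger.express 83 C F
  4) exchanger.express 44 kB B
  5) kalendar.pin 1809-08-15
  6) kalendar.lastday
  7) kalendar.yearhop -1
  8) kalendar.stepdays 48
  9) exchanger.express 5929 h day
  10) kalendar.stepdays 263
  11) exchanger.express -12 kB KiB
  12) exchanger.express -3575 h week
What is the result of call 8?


Answer: 1808-10-18

Derivation:
Step: express[v: -11; u_from: C; u_to: K]
Result: 5243/20
Step: express[v: 4956; u_from: km; u_to: mi]
Result: 12906250/4191
Step: express[v: 83; u_from: C; u_to: F]
Result: 907/5
Step: express[v: 44; u_from: kB; u_to: B]
Result: 44000
Step: pin[d: 1809-08-15]
Result: 1809-08-15
Step: lastday[]
Result: 1809-08-31
Step: yearhop[n: -1]
Result: 1808-08-31
Step: stepdays[n: 48]
Result: 1808-10-18
Step: express[v: 5929; u_from: h; u_to: day]
Result: 5929/24
Step: stepdays[n: 263]
Result: 1809-07-08
Step: express[v: -12; u_from: kB; u_to: KiB]
Result: -375/32
Step: express[v: -3575; u_from: h; u_to: week]
Result: -3575/168


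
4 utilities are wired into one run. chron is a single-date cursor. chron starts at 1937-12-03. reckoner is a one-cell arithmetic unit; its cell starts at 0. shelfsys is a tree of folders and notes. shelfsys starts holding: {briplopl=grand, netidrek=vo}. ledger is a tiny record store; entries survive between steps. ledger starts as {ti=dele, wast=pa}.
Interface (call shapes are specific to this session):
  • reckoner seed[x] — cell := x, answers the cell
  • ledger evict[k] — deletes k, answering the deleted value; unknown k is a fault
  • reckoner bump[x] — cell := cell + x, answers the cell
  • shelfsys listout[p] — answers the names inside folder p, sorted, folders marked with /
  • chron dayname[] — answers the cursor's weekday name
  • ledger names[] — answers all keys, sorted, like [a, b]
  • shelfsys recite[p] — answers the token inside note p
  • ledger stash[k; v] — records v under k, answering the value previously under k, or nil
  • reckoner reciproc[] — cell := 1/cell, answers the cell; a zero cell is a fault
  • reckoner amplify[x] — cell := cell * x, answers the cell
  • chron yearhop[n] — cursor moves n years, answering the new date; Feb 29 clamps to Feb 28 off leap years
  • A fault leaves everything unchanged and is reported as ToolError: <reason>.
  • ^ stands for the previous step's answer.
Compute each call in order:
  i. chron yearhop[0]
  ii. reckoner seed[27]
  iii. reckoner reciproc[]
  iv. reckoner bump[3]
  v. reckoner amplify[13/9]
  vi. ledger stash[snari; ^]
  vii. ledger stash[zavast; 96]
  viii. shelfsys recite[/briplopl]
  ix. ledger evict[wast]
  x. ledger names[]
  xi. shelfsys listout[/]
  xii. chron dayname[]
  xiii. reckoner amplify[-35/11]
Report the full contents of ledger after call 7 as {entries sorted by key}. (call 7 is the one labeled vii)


Answer: {snari=1066/243, ti=dele, wast=pa, zavast=96}

Derivation:
[in] chron yearhop n→0
  1937-12-03
[in] reckoner seed x→27
  27
[in] reckoner reciproc
  1/27
[in] reckoner bump x→3
  82/27
[in] reckoner amplify x→13/9
  1066/243
[in] ledger stash k→snari v→^
  nil
[in] ledger stash k→zavast v→96
  nil
[in] shelfsys recite p→/briplopl
  grand
[in] ledger evict k→wast
  pa
[in] ledger names
  [snari, ti, zavast]
[in] shelfsys listout p→/
  [briplopl, netidrek]
[in] chron dayname
  Friday
[in] reckoner amplify x→-35/11
  -37310/2673


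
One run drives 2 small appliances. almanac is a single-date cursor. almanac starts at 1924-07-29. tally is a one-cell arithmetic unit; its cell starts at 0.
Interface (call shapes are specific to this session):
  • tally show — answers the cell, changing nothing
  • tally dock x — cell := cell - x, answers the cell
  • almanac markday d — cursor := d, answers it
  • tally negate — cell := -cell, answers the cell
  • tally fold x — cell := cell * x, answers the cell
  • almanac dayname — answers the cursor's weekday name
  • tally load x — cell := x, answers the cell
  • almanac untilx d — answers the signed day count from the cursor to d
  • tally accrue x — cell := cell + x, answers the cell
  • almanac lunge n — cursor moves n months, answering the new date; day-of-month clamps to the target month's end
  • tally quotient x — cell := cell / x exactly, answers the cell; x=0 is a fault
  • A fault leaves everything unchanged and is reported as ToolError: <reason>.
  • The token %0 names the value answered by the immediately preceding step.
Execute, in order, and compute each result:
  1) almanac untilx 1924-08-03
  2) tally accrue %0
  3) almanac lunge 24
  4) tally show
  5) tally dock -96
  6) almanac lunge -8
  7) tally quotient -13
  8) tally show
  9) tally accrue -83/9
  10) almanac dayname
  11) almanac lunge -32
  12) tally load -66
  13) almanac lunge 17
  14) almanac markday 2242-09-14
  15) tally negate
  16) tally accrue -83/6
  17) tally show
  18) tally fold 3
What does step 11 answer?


Using almanac untilx using d='1924-08-03': 5.
I use tally accrue using x='%0', and get 5.
I try almanac lunge using n='24': 1926-07-29.
I call tally show(): 5.
Using tally dock using x='-96', yielding 101.
I try almanac lunge using n='-8', — result: 1925-11-29.
Using tally quotient using x='-13', and see -101/13.
I run tally show(), yielding -101/13.
Using tally accrue using x='-83/9', and observe -1988/117.
I invoke almanac dayname, giving Sunday.
Now I run almanac lunge using n='-32', and observe 1923-03-29.
I invoke tally load using x='-66', which returns -66.
I try almanac lunge using n='17', and see 1924-08-29.
Next I call almanac markday using d='2242-09-14', and see 2242-09-14.
I use tally negate, → 66.
Calling tally accrue using x='-83/6', and get 313/6.
I call tally show(): 313/6.
Calling tally fold using x='3', yielding 313/2.

Answer: 1923-03-29


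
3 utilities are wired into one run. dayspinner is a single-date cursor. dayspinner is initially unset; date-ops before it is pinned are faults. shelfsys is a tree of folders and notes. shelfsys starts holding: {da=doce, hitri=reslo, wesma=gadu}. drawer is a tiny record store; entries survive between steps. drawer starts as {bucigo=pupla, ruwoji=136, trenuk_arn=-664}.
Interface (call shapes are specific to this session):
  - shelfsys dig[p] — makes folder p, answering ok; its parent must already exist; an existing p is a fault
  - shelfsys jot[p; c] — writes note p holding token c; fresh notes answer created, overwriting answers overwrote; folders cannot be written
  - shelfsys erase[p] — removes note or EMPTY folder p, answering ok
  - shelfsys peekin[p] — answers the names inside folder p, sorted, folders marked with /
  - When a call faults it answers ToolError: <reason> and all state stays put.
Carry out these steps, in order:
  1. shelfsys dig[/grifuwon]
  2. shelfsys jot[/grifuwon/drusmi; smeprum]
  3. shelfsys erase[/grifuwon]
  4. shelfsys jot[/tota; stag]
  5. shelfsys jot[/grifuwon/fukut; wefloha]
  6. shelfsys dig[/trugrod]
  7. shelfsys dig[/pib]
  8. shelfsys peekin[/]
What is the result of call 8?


! shelfsys dig(p→/grifuwon) ~> ok
! shelfsys jot(p→/grifuwon/drusmi, c→smeprum) ~> created
! shelfsys erase(p→/grifuwon) ~> ToolError: not empty
! shelfsys jot(p→/tota, c→stag) ~> created
! shelfsys jot(p→/grifuwon/fukut, c→wefloha) ~> created
! shelfsys dig(p→/trugrod) ~> ok
! shelfsys dig(p→/pib) ~> ok
! shelfsys peekin(p→/) ~> [da, grifuwon/, hitri, pib/, tota, trugrod/, wesma]

Answer: [da, grifuwon/, hitri, pib/, tota, trugrod/, wesma]


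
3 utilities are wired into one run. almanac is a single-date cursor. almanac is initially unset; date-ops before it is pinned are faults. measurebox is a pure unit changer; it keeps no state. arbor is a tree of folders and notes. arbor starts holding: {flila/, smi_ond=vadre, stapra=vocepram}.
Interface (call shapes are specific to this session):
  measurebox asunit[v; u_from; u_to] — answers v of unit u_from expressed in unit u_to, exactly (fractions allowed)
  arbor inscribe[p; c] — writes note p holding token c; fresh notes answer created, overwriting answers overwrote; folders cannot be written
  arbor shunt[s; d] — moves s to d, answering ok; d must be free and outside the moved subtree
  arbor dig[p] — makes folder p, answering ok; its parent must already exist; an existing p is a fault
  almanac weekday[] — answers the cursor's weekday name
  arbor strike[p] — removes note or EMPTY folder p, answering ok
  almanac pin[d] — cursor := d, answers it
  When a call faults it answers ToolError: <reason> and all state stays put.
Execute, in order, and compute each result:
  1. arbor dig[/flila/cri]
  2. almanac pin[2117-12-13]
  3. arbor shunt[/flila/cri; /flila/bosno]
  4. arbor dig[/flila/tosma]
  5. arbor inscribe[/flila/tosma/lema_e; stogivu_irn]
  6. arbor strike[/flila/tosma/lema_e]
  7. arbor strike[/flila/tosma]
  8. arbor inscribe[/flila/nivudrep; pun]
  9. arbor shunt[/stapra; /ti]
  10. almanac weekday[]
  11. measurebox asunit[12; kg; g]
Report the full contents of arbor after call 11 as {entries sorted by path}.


Answer: {flila/, flila/bosno/, flila/nivudrep=pun, smi_ond=vadre, ti=vocepram}

Derivation:
Act: arbor dig[p→/flila/cri]
Obs: ok
Act: almanac pin[d→2117-12-13]
Obs: 2117-12-13
Act: arbor shunt[s→/flila/cri; d→/flila/bosno]
Obs: ok
Act: arbor dig[p→/flila/tosma]
Obs: ok
Act: arbor inscribe[p→/flila/tosma/lema_e; c→stogivu_irn]
Obs: created
Act: arbor strike[p→/flila/tosma/lema_e]
Obs: ok
Act: arbor strike[p→/flila/tosma]
Obs: ok
Act: arbor inscribe[p→/flila/nivudrep; c→pun]
Obs: created
Act: arbor shunt[s→/stapra; d→/ti]
Obs: ok
Act: almanac weekday[]
Obs: Monday
Act: measurebox asunit[v→12; u_from→kg; u_to→g]
Obs: 12000


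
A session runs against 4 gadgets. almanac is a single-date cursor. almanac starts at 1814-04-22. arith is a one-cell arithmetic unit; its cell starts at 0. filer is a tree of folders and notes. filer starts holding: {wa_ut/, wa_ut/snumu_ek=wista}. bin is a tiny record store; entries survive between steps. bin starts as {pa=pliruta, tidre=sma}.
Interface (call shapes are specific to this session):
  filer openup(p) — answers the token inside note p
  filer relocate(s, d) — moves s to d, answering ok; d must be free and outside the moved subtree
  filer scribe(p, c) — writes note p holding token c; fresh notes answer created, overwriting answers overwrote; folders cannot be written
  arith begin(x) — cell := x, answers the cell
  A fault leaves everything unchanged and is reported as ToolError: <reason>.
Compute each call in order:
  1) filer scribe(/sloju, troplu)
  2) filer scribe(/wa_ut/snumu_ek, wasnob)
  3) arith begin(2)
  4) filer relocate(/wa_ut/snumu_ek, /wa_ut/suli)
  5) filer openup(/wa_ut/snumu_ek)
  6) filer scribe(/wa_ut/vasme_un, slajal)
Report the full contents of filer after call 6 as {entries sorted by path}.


~$ filer scribe p: /sloju c: troplu
= created
~$ filer scribe p: /wa_ut/snumu_ek c: wasnob
= overwrote
~$ arith begin x: 2
= 2
~$ filer relocate s: /wa_ut/snumu_ek d: /wa_ut/suli
= ok
~$ filer openup p: /wa_ut/snumu_ek
= ToolError: not found
~$ filer scribe p: /wa_ut/vasme_un c: slajal
= created

Answer: {sloju=troplu, wa_ut/, wa_ut/suli=wasnob, wa_ut/vasme_un=slajal}


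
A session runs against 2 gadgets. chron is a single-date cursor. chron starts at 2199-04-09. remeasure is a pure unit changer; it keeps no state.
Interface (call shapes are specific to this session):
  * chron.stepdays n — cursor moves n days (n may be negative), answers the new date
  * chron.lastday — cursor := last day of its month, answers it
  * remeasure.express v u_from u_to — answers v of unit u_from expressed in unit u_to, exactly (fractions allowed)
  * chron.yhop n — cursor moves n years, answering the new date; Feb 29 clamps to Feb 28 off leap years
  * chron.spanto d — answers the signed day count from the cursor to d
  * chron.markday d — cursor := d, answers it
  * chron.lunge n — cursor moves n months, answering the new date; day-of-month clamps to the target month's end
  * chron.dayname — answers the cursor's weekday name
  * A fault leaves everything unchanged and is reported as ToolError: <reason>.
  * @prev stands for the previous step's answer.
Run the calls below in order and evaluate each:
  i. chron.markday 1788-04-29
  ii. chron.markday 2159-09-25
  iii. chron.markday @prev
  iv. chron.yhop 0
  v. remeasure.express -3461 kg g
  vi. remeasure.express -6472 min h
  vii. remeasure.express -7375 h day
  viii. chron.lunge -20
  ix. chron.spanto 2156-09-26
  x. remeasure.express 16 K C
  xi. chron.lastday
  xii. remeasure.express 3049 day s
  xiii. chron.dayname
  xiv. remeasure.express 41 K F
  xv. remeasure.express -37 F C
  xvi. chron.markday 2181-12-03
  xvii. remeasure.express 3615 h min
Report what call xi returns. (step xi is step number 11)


Answer: 2158-01-31

Derivation:
==> chron.markday(d='1788-04-29')
<== 1788-04-29
==> chron.markday(d='2159-09-25')
<== 2159-09-25
==> chron.markday(d='@prev')
<== 2159-09-25
==> chron.yhop(n='0')
<== 2159-09-25
==> remeasure.express(v='-3461', u_from='kg', u_to='g')
<== -3461000
==> remeasure.express(v='-6472', u_from='min', u_to='h')
<== -1618/15
==> remeasure.express(v='-7375', u_from='h', u_to='day')
<== -7375/24
==> chron.lunge(n='-20')
<== 2158-01-25
==> chron.spanto(d='2156-09-26')
<== -486
==> remeasure.express(v='16', u_from='K', u_to='C')
<== -5143/20
==> chron.lastday()
<== 2158-01-31
==> remeasure.express(v='3049', u_from='day', u_to='s')
<== 263433600
==> chron.dayname()
<== Tuesday
==> remeasure.express(v='41', u_from='K', u_to='F')
<== -38587/100
==> remeasure.express(v='-37', u_from='F', u_to='C')
<== -115/3
==> chron.markday(d='2181-12-03')
<== 2181-12-03
==> remeasure.express(v='3615', u_from='h', u_to='min')
<== 216900


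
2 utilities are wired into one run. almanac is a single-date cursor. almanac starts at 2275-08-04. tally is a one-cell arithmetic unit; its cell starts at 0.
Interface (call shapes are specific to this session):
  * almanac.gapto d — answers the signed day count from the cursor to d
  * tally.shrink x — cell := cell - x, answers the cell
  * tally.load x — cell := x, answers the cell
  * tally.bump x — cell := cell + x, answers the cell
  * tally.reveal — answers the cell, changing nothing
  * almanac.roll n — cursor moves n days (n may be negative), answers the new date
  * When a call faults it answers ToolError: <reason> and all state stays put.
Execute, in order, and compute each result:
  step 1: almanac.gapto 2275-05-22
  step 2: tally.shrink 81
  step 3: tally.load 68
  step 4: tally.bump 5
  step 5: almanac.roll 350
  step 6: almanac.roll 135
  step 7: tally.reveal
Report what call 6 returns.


I use gapto with 2275-05-22, and see -74.
I use shrink with 81, and observe -81.
Invoking load with 68, — result: 68.
I use bump with 5, and get 73.
Then roll with 350: 2276-07-19.
Now I run roll with 135, and observe 2276-12-01.
Now I run reveal(), giving 73.

Answer: 2276-12-01


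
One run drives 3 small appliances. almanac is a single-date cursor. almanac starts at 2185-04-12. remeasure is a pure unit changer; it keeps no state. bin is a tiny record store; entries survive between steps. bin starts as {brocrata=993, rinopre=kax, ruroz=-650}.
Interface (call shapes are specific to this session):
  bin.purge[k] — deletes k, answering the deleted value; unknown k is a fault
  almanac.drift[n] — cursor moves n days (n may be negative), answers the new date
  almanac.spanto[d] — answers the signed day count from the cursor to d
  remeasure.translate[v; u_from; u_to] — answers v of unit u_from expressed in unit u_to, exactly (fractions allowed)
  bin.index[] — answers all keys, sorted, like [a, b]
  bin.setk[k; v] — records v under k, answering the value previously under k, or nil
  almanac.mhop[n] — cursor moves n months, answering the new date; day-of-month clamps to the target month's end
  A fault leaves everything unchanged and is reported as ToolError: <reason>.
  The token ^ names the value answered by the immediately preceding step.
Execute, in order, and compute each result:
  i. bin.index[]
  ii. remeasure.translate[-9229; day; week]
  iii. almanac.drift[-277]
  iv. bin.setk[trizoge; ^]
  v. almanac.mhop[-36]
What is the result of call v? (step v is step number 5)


·→ bin.index()
·← [brocrata, rinopre, ruroz]
·→ remeasure.translate(v: -9229, u_from: day, u_to: week)
·← -9229/7
·→ almanac.drift(n: -277)
·← 2184-07-09
·→ bin.setk(k: trizoge, v: ^)
·← nil
·→ almanac.mhop(n: -36)
·← 2181-07-09

Answer: 2181-07-09


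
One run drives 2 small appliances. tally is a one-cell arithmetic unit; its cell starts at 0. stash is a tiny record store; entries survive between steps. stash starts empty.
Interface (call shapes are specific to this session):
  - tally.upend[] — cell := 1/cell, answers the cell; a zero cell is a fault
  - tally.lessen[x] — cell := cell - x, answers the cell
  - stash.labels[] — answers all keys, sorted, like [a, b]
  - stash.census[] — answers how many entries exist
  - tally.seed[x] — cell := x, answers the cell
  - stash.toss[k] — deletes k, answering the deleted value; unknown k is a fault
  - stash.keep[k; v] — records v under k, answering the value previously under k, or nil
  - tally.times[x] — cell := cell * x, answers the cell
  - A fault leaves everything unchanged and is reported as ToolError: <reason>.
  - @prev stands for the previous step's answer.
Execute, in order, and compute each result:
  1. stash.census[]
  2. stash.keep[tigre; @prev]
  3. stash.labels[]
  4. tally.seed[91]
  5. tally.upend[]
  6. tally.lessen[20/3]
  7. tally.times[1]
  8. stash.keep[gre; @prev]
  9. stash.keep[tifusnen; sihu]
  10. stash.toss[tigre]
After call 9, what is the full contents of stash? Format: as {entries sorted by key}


Answer: {gre=-1817/273, tifusnen=sihu, tigre=0}

Derivation:
% 1. stash.census() == 0
% 2. stash.keep(k=tigre, v=@prev) == nil
% 3. stash.labels() == [tigre]
% 4. tally.seed(x=91) == 91
% 5. tally.upend() == 1/91
% 6. tally.lessen(x=20/3) == -1817/273
% 7. tally.times(x=1) == -1817/273
% 8. stash.keep(k=gre, v=@prev) == nil
% 9. stash.keep(k=tifusnen, v=sihu) == nil
% 10. stash.toss(k=tigre) == 0


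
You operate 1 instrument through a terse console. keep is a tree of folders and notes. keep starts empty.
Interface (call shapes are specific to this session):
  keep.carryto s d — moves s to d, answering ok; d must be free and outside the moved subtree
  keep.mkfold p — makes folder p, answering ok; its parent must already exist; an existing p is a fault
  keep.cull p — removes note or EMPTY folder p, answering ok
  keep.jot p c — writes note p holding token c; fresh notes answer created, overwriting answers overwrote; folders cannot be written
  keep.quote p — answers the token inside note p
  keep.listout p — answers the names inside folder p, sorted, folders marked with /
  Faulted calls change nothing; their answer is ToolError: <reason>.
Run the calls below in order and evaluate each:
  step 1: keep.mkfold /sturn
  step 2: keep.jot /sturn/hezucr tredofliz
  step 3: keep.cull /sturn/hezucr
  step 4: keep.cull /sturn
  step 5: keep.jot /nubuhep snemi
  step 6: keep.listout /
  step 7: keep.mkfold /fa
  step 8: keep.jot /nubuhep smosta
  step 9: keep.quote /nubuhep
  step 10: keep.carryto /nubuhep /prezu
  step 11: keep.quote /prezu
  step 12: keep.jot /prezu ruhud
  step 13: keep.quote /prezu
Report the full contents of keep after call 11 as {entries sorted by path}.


Answer: {fa/, prezu=smosta}

Derivation:
·→ keep.mkfold(p=/sturn)
·← ok
·→ keep.jot(p=/sturn/hezucr, c=tredofliz)
·← created
·→ keep.cull(p=/sturn/hezucr)
·← ok
·→ keep.cull(p=/sturn)
·← ok
·→ keep.jot(p=/nubuhep, c=snemi)
·← created
·→ keep.listout(p=/)
·← [nubuhep]
·→ keep.mkfold(p=/fa)
·← ok
·→ keep.jot(p=/nubuhep, c=smosta)
·← overwrote
·→ keep.quote(p=/nubuhep)
·← smosta
·→ keep.carryto(s=/nubuhep, d=/prezu)
·← ok
·→ keep.quote(p=/prezu)
·← smosta
·→ keep.jot(p=/prezu, c=ruhud)
·← overwrote
·→ keep.quote(p=/prezu)
·← ruhud


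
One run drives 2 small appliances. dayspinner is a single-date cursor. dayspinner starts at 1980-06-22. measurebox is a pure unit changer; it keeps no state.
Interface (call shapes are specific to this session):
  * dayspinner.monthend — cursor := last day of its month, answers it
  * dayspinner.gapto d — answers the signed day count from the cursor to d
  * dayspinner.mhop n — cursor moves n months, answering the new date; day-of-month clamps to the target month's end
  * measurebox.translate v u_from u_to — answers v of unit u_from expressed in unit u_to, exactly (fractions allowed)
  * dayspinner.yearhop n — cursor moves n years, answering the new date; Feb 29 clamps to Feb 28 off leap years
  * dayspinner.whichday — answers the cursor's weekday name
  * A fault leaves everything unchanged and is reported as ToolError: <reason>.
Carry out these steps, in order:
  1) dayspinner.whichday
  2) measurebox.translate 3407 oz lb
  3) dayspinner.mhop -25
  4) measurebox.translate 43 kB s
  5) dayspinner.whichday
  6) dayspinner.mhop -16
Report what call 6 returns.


Answer: 1977-01-22

Derivation:
% 1. dayspinner.whichday() => Sunday
% 2. measurebox.translate(3407, oz, lb) => 3407/16
% 3. dayspinner.mhop(-25) => 1978-05-22
% 4. measurebox.translate(43, kB, s) => ToolError: incompatible units
% 5. dayspinner.whichday() => Monday
% 6. dayspinner.mhop(-16) => 1977-01-22


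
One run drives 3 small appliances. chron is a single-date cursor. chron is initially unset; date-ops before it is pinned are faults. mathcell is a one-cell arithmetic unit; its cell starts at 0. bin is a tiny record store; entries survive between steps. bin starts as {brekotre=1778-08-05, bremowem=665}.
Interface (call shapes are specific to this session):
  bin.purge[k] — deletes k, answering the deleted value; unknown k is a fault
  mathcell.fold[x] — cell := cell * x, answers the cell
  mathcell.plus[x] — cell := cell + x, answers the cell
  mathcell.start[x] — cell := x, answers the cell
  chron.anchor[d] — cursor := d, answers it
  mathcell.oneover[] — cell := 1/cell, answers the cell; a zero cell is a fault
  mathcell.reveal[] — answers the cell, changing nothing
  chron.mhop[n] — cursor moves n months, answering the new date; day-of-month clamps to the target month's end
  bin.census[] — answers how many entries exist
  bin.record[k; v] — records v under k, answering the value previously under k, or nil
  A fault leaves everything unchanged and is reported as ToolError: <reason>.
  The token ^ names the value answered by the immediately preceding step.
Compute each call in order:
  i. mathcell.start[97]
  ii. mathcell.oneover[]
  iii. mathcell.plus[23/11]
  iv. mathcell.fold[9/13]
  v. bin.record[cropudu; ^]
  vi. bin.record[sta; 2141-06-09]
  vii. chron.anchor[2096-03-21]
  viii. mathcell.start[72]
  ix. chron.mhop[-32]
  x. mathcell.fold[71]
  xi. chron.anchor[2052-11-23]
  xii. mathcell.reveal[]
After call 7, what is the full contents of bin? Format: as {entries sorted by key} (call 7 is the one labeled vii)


[in] mathcell.start x: 97
:: 97
[in] mathcell.oneover
:: 1/97
[in] mathcell.plus x: 23/11
:: 2242/1067
[in] mathcell.fold x: 9/13
:: 20178/13871
[in] bin.record k: cropudu v: ^
:: nil
[in] bin.record k: sta v: 2141-06-09
:: nil
[in] chron.anchor d: 2096-03-21
:: 2096-03-21
[in] mathcell.start x: 72
:: 72
[in] chron.mhop n: -32
:: 2093-07-21
[in] mathcell.fold x: 71
:: 5112
[in] chron.anchor d: 2052-11-23
:: 2052-11-23
[in] mathcell.reveal
:: 5112

Answer: {brekotre=1778-08-05, bremowem=665, cropudu=20178/13871, sta=2141-06-09}
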